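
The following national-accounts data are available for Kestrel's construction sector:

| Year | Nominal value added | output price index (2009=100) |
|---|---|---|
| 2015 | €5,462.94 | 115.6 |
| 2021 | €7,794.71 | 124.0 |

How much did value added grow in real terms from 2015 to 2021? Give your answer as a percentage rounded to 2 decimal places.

Real value added 2015 = 5462.94 / 1.156 = 4725.73.
Real value added 2021 = 7794.71 / 1.240 = 6286.06.
Real growth = 6286.06 / 4725.73 − 1 = 0.3302.

33.02%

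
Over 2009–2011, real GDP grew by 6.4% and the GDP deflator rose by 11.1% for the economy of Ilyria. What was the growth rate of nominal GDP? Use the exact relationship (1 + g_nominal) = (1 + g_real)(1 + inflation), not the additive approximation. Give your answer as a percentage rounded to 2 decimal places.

(1 + g_nom) = (1 + g_real)(1 + π) = 1.0640 × 1.1110 = 1.18210.

18.21%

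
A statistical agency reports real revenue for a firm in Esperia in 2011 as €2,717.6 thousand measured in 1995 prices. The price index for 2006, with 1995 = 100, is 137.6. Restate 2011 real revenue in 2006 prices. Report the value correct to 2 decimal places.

€3,739.42 thousand

Real revenue in 2006 prices = Real revenue in 1995 prices × (P_2006/P_1995) = 2717.6 × 1.376 = 3739.42.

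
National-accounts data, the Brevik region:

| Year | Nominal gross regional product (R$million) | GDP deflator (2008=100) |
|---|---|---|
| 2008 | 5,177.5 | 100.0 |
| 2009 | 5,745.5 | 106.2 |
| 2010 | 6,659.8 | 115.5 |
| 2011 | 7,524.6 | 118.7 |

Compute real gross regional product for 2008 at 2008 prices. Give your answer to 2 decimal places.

R$5,177.50 million

Real gross regional product 2008 = 5177.5 / 1.000 = 5177.50.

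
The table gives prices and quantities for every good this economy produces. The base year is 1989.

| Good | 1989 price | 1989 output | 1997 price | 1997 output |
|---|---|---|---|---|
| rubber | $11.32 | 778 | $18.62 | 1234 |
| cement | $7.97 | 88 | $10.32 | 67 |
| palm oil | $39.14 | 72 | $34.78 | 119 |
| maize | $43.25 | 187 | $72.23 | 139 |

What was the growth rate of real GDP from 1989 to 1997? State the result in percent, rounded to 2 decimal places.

Real GDP 1989 = Nominal GDP 1989 = 11.32·778 + 7.97·88 + 39.14·72 + 43.25·187 = 20414.15.
Real GDP 1997 (at 1989 prices) = 11.32·1234 + 7.97·67 + 39.14·119 + 43.25·139 = 25172.28.
Real growth = 25172.28/20414.15 − 1 = 0.2331.

23.31%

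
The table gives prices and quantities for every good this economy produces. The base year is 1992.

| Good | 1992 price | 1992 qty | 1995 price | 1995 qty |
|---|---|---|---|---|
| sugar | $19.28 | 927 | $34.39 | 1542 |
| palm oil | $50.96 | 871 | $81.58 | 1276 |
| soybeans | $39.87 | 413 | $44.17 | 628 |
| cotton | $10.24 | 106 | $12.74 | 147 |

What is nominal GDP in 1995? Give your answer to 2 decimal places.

$186737.00

Nominal GDP 1995 = Σ (p_1995 × q_1995) = 34.39·1542 + 81.58·1276 + 44.17·628 + 12.74·147 = 186737.00.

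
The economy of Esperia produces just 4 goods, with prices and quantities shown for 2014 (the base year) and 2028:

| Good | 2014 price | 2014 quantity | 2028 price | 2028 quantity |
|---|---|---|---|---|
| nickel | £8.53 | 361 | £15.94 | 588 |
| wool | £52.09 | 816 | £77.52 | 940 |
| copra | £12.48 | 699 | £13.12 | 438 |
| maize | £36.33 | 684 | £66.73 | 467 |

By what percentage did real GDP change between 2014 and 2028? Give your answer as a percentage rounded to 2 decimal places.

Real GDP 2014 = Nominal GDP 2014 = 8.53·361 + 52.09·816 + 12.48·699 + 36.33·684 = 79158.01.
Real GDP 2028 (at 2014 prices) = 8.53·588 + 52.09·940 + 12.48·438 + 36.33·467 = 76412.59.
Real growth = 76412.59/79158.01 − 1 = -0.0347.

-3.47%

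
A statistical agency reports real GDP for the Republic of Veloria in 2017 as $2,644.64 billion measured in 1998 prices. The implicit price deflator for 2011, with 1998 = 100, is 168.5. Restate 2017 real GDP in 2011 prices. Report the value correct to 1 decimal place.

$4,456.2 billion

Real GDP in 2011 prices = Real GDP in 1998 prices × (P_2011/P_1998) = 2644.64 × 1.685 = 4456.22.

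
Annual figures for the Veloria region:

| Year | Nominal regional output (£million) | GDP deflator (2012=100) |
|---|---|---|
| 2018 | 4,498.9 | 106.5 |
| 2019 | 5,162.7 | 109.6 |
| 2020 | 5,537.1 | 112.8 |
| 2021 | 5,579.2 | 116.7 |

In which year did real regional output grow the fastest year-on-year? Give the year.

2019

2019: real = 5162.7/1.096 = 4710.49; growth vs 2018 (4224.32) = 11.51%.
2020: real = 5537.1/1.128 = 4908.78; growth vs 2019 (4710.49) = 4.21%.
2021: real = 5579.2/1.167 = 4780.81; growth vs 2020 (4908.78) = -2.61%.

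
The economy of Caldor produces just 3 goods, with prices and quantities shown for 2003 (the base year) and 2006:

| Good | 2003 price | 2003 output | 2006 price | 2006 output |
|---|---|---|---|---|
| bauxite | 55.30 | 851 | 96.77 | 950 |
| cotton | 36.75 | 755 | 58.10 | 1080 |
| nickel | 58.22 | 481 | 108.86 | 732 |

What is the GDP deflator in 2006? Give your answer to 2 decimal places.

Nominal GDP 2006 = 96.77·950 + 58.10·1080 + 108.86·732 = 234365.02.
Real GDP 2006 (at 2003 prices) = 55.30·950 + 36.75·1080 + 58.22·732 = 134842.04.
Deflator = Nominal/Real × 100 = 234365.02/134842.04 × 100 = 173.807.

173.81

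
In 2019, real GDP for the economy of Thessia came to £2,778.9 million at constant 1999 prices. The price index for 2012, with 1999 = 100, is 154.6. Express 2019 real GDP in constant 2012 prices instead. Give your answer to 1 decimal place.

Real GDP in 2012 prices = Real GDP in 1999 prices × (P_2012/P_1999) = 2778.9 × 1.546 = 4296.18.

£4,296.2 million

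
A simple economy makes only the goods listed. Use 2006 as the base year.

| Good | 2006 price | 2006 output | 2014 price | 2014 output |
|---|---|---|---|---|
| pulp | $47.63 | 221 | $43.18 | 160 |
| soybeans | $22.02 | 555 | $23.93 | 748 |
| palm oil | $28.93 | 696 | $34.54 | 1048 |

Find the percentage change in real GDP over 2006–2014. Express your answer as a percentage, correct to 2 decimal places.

Real GDP 2006 = Nominal GDP 2006 = 47.63·221 + 22.02·555 + 28.93·696 = 42882.61.
Real GDP 2014 (at 2006 prices) = 47.63·160 + 22.02·748 + 28.93·1048 = 54410.40.
Real growth = 54410.40/42882.61 − 1 = 0.2688.

26.88%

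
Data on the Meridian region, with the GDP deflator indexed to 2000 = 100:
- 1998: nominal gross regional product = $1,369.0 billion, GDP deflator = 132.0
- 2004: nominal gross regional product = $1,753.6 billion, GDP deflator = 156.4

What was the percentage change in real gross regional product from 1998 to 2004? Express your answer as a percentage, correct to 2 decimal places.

Real gross regional product 1998 = 1369.0 / 1.320 = 1037.12.
Real gross regional product 2004 = 1753.6 / 1.564 = 1121.23.
Real growth = 1121.23 / 1037.12 − 1 = 0.0811.

8.11%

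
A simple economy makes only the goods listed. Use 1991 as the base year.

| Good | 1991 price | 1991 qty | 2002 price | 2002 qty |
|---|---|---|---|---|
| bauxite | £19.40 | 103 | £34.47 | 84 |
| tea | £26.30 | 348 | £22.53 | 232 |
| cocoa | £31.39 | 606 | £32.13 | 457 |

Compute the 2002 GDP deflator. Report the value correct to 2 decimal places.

103.30

Nominal GDP 2002 = 34.47·84 + 22.53·232 + 32.13·457 = 22805.85.
Real GDP 2002 (at 1991 prices) = 19.40·84 + 26.30·232 + 31.39·457 = 22076.43.
Deflator = Nominal/Real × 100 = 22805.85/22076.43 × 100 = 103.304.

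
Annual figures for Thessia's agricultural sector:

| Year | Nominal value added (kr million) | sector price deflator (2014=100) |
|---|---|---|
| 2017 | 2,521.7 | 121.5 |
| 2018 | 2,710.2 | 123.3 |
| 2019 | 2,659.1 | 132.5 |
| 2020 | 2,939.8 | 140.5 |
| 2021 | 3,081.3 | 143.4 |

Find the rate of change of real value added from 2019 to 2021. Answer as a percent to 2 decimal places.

7.07%

Real value added 2019 = 2659.1/1.325 = 2006.87.
Real value added 2021 = 3081.3/1.434 = 2148.74.
Change = 2148.74/2006.87 − 1 = 0.0707.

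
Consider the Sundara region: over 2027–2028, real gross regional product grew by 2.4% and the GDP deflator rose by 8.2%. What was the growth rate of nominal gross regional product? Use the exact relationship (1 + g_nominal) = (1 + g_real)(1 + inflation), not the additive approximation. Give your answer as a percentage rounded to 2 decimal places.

(1 + g_nom) = (1 + g_real)(1 + π) = 1.0240 × 1.0820 = 1.10797.

10.80%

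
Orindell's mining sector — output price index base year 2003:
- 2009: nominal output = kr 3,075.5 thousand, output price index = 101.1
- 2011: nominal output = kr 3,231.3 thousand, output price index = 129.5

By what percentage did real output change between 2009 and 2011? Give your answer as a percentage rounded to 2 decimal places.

Real output 2009 = 3075.5 / 1.011 = 3042.04.
Real output 2011 = 3231.3 / 1.295 = 2495.21.
Real growth = 2495.21 / 3042.04 − 1 = -0.1798.

-17.98%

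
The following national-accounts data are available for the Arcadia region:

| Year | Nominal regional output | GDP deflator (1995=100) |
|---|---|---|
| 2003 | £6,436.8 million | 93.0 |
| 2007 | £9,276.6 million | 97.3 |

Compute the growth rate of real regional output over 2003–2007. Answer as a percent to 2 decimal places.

Real regional output 2003 = 6436.8 / 0.930 = 6921.29.
Real regional output 2007 = 9276.6 / 0.973 = 9534.02.
Real growth = 9534.02 / 6921.29 − 1 = 0.3775.

37.75%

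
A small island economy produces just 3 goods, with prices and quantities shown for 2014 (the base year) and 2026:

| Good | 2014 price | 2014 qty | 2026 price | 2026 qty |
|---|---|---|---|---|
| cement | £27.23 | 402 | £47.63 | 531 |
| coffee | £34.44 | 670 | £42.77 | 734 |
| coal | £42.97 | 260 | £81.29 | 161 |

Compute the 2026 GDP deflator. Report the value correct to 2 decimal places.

149.55

Nominal GDP 2026 = 47.63·531 + 42.77·734 + 81.29·161 = 69772.40.
Real GDP 2026 (at 2014 prices) = 27.23·531 + 34.44·734 + 42.97·161 = 46656.26.
Deflator = Nominal/Real × 100 = 69772.40/46656.26 × 100 = 149.546.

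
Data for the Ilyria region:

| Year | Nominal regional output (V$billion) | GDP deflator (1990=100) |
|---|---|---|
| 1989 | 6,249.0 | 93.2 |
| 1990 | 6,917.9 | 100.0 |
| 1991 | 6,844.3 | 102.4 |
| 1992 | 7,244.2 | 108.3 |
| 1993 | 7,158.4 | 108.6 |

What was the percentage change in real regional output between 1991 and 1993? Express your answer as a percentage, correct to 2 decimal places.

-1.38%

Real regional output 1991 = 6844.3/1.024 = 6683.89.
Real regional output 1993 = 7158.4/1.086 = 6591.53.
Change = 6591.53/6683.89 − 1 = -0.0138.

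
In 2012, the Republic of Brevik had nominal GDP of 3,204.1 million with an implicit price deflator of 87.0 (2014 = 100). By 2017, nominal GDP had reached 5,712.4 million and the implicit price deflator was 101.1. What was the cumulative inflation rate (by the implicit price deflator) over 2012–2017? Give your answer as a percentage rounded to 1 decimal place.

16.2%

Price-level change = 101.1 / 87.0 − 1 = 0.1621.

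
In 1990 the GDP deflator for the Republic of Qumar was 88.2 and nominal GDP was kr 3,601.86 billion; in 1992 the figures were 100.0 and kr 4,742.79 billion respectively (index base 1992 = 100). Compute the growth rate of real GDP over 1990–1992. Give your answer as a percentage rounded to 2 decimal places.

Real GDP 1990 = 3601.86 / 0.882 = 4083.74.
Real GDP 1992 = 4742.79 / 1.000 = 4742.79.
Real growth = 4742.79 / 4083.74 − 1 = 0.1614.

16.14%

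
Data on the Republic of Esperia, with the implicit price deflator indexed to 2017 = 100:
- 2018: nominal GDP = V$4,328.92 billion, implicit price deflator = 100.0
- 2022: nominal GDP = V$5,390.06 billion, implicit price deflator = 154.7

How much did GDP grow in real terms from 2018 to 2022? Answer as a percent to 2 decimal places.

-19.51%

Deflate each year: 2018 → 4328.92/1.000 = 4328.92; 2022 → 5390.06/1.547 = 3484.20.
So real GDP changed by 3484.20/4328.92 − 1 = -0.1951, i.e. -19.51%.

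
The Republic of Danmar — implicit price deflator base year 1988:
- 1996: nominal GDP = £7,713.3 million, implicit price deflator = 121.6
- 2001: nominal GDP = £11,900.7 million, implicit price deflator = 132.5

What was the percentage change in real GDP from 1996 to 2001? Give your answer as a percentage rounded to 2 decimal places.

41.60%

Real GDP 1996 = 7713.3 / 1.216 = 6343.17.
Real GDP 2001 = 11900.7 / 1.325 = 8981.66.
Real growth = 8981.66 / 6343.17 − 1 = 0.4160.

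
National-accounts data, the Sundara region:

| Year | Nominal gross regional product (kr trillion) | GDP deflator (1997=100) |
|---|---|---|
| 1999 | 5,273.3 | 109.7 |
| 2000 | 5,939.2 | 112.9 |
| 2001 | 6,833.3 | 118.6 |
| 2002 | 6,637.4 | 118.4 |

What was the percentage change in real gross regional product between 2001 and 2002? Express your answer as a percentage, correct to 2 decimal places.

-2.70%

Real gross regional product 2001 = 6833.3/1.186 = 5761.64.
Real gross regional product 2002 = 6637.4/1.184 = 5605.91.
Change = 5605.91/5761.64 − 1 = -0.0270.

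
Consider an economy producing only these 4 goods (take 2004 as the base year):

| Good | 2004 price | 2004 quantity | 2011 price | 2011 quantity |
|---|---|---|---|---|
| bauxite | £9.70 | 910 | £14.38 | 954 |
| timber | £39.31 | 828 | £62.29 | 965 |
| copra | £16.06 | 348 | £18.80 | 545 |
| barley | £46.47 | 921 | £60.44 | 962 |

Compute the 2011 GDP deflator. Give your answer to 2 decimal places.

141.31

Nominal GDP 2011 = 14.38·954 + 62.29·965 + 18.80·545 + 60.44·962 = 142217.65.
Real GDP 2011 (at 2004 prices) = 9.70·954 + 39.31·965 + 16.06·545 + 46.47·962 = 100644.79.
Deflator = Nominal/Real × 100 = 142217.65/100644.79 × 100 = 141.307.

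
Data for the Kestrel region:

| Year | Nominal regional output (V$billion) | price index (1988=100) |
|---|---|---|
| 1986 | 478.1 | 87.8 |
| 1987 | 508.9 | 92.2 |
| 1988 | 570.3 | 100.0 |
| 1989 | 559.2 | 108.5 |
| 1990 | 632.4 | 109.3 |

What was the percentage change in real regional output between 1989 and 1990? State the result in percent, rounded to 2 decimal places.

Real regional output 1989 = 559.2/1.085 = 515.39.
Real regional output 1990 = 632.4/1.093 = 578.59.
Change = 578.59/515.39 − 1 = 0.1226.

12.26%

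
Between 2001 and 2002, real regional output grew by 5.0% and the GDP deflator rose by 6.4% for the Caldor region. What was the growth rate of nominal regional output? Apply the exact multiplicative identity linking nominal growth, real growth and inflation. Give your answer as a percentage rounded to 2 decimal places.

(1 + g_nom) = (1 + g_real)(1 + π) = 1.0500 × 1.0640 = 1.11720.

11.72%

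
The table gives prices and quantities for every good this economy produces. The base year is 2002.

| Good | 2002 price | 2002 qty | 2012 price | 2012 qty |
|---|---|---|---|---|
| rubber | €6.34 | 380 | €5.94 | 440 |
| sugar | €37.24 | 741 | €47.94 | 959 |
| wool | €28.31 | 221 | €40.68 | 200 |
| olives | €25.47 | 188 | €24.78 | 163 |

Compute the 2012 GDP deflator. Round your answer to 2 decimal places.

Nominal GDP 2012 = 5.94·440 + 47.94·959 + 40.68·200 + 24.78·163 = 60763.20.
Real GDP 2012 (at 2002 prices) = 6.34·440 + 37.24·959 + 28.31·200 + 25.47·163 = 48316.37.
Deflator = Nominal/Real × 100 = 60763.20/48316.37 × 100 = 125.761.

125.76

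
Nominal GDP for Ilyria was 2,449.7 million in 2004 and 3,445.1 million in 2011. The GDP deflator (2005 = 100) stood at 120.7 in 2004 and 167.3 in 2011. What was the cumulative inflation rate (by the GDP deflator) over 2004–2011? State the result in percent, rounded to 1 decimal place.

Price-level change = 167.3 / 120.7 − 1 = 0.3861.

38.6%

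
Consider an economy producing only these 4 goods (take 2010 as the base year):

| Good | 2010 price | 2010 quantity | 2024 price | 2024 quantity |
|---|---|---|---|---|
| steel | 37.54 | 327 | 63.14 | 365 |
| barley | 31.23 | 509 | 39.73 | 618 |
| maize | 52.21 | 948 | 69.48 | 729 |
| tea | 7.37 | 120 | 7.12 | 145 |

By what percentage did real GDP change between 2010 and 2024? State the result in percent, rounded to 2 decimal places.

-8.17%

Real GDP 2010 = Nominal GDP 2010 = 37.54·327 + 31.23·509 + 52.21·948 + 7.37·120 = 78551.13.
Real GDP 2024 (at 2010 prices) = 37.54·365 + 31.23·618 + 52.21·729 + 7.37·145 = 72131.98.
Real growth = 72131.98/78551.13 − 1 = -0.0817.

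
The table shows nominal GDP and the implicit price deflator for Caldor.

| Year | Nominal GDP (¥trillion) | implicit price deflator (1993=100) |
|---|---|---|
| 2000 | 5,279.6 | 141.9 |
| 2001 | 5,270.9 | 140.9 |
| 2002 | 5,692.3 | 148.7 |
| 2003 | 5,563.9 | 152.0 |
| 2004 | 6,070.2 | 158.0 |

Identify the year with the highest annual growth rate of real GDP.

2001: real = 5270.9/1.409 = 3740.88; growth vs 2000 (3720.65) = 0.54%.
2002: real = 5692.3/1.487 = 3828.04; growth vs 2001 (3740.88) = 2.33%.
2003: real = 5563.9/1.520 = 3660.46; growth vs 2002 (3828.04) = -4.38%.
2004: real = 6070.2/1.580 = 3841.90; growth vs 2003 (3660.46) = 4.96%.

2004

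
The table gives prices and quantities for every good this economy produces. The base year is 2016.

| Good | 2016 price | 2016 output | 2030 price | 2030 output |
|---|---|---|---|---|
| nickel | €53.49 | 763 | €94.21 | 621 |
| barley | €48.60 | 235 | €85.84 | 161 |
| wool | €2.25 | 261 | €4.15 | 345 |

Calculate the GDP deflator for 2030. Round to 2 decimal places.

176.37

Nominal GDP 2030 = 94.21·621 + 85.84·161 + 4.15·345 = 73756.40.
Real GDP 2030 (at 2016 prices) = 53.49·621 + 48.60·161 + 2.25·345 = 41818.14.
Deflator = Nominal/Real × 100 = 73756.40/41818.14 × 100 = 176.374.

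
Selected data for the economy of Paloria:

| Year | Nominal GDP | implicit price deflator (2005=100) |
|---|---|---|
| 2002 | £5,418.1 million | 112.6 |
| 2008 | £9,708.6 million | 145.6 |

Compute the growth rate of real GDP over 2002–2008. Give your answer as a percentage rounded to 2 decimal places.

Real GDP 2002 = 5418.1 / 1.126 = 4811.81.
Real GDP 2008 = 9708.6 / 1.456 = 6667.99.
Real growth = 6667.99 / 4811.81 − 1 = 0.3858.

38.58%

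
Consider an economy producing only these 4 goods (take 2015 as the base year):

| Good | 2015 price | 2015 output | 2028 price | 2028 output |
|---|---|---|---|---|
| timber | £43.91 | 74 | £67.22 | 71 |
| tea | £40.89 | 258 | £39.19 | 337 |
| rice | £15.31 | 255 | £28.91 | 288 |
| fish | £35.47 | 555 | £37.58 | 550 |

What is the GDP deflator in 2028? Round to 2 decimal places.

115.09

Nominal GDP 2028 = 67.22·71 + 39.19·337 + 28.91·288 + 37.58·550 = 46974.73.
Real GDP 2028 (at 2015 prices) = 43.91·71 + 40.89·337 + 15.31·288 + 35.47·550 = 40815.32.
Deflator = Nominal/Real × 100 = 46974.73/40815.32 × 100 = 115.091.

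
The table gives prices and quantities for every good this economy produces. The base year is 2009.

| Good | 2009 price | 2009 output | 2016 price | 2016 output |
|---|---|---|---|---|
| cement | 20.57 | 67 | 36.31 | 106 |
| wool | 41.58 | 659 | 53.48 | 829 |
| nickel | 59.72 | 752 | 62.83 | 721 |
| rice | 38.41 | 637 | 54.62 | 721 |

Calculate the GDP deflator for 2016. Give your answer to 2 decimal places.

123.71

Nominal GDP 2016 = 36.31·106 + 53.48·829 + 62.83·721 + 54.62·721 = 132865.23.
Real GDP 2016 (at 2009 prices) = 20.57·106 + 41.58·829 + 59.72·721 + 38.41·721 = 107401.97.
Deflator = Nominal/Real × 100 = 132865.23/107401.97 × 100 = 123.708.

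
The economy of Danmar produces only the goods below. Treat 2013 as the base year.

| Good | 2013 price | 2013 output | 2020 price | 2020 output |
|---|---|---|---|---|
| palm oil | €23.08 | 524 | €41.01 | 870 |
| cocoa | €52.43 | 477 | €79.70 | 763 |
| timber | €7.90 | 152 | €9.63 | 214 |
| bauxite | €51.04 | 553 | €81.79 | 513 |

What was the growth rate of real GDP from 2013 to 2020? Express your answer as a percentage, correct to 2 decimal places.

32.21%

Real GDP 2013 = Nominal GDP 2013 = 23.08·524 + 52.43·477 + 7.90·152 + 51.04·553 = 66528.95.
Real GDP 2020 (at 2013 prices) = 23.08·870 + 52.43·763 + 7.90·214 + 51.04·513 = 87957.81.
Real growth = 87957.81/66528.95 − 1 = 0.3221.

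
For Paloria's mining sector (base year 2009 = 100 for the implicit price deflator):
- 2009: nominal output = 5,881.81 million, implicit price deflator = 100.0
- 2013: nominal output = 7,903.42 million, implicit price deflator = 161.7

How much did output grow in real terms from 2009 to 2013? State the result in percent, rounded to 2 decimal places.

Real output 2009 = 5881.81 / 1.000 = 5881.81.
Real output 2013 = 7903.42 / 1.617 = 4887.71.
Real growth = 4887.71 / 5881.81 − 1 = -0.1690.

-16.90%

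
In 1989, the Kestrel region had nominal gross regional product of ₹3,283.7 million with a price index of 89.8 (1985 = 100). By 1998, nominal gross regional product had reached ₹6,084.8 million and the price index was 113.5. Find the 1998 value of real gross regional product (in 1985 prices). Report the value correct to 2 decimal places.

Real gross regional product = Nominal / (price index/100) = 6084.8 / 1.135 = 5361.06.

₹5,361.06 million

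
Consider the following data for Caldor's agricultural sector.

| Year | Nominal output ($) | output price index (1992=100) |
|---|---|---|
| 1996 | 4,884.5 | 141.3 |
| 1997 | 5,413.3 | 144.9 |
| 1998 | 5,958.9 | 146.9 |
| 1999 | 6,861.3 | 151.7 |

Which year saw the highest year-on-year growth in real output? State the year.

1997: real = 5413.3/1.449 = 3735.89; growth vs 1996 (3456.83) = 8.07%.
1998: real = 5958.9/1.469 = 4056.43; growth vs 1997 (3735.89) = 8.58%.
1999: real = 6861.3/1.517 = 4522.94; growth vs 1998 (4056.43) = 11.50%.

1999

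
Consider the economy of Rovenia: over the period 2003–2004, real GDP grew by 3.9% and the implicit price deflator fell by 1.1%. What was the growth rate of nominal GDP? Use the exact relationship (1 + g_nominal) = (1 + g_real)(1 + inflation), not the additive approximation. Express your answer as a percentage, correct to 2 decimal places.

2.76%

(1 + g_nom) = (1 + g_real)(1 + π) = 1.0390 × 0.9890 = 1.02757.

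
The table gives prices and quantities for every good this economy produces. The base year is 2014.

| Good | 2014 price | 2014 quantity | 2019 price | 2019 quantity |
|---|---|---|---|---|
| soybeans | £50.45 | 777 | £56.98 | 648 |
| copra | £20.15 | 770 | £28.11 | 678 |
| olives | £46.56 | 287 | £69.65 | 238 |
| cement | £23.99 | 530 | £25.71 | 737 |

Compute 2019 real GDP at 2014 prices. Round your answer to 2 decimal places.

Real GDP 2019 = Σ (p_2014 × q_2019) = 50.45·648 + 20.15·678 + 46.56·238 + 23.99·737 = 75115.21.

£75115.21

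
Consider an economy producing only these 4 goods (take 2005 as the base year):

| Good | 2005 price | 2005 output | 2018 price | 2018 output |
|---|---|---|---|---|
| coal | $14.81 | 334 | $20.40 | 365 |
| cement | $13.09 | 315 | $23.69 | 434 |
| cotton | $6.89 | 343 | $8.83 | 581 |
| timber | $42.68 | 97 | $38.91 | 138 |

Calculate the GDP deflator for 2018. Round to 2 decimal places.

134.55

Nominal GDP 2018 = 20.40·365 + 23.69·434 + 8.83·581 + 38.91·138 = 28227.27.
Real GDP 2018 (at 2005 prices) = 14.81·365 + 13.09·434 + 6.89·581 + 42.68·138 = 20979.64.
Deflator = Nominal/Real × 100 = 28227.27/20979.64 × 100 = 134.546.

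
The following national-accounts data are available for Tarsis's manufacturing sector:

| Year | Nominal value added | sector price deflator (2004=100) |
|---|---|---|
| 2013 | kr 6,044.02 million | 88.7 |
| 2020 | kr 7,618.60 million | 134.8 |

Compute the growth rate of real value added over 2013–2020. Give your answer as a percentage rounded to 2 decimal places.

Real value added 2013 = 6044.02 / 0.887 = 6814.00.
Real value added 2020 = 7618.60 / 1.348 = 5651.78.
Real growth = 5651.78 / 6814.00 − 1 = -0.1706.

-17.06%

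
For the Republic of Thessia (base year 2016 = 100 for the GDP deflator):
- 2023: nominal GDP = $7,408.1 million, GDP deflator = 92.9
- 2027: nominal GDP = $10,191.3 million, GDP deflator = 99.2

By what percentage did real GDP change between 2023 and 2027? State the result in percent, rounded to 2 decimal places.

Deflate each year: 2023 → 7408.1/0.929 = 7974.27; 2027 → 10191.3/0.992 = 10273.49.
So real GDP changed by 10273.49/7974.27 − 1 = 0.2883, i.e. 28.83%.

28.83%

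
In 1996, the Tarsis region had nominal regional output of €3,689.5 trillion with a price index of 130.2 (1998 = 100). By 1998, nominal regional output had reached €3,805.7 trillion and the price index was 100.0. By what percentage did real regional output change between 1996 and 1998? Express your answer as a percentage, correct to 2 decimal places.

Deflate each year: 1996 → 3689.5/1.302 = 2833.72; 1998 → 3805.7/1.000 = 3805.70.
So real regional output changed by 3805.70/2833.72 − 1 = 0.3430, i.e. 34.30%.

34.30%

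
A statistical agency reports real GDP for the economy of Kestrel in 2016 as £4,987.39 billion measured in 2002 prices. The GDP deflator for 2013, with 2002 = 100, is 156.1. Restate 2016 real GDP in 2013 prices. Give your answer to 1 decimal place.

£7,785.3 billion

Real GDP in 2013 prices = Real GDP in 2002 prices × (P_2013/P_2002) = 4987.39 × 1.561 = 7785.32.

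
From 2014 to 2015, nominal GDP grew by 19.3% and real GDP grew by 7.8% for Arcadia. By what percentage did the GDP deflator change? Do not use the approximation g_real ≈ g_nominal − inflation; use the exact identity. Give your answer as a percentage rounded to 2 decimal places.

10.67%

(1 + g_nom) = (1 + g_real)(1 + π), so π = 1.1930 / 1.0780 − 1 = 0.10668.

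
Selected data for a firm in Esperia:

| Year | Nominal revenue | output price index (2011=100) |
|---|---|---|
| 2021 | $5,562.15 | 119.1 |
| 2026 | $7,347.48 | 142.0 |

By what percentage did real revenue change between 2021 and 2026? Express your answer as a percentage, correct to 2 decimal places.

Deflate each year: 2021 → 5562.15/1.191 = 4670.15; 2026 → 7347.48/1.420 = 5174.28.
So real revenue changed by 5174.28/4670.15 − 1 = 0.1079, i.e. 10.79%.

10.79%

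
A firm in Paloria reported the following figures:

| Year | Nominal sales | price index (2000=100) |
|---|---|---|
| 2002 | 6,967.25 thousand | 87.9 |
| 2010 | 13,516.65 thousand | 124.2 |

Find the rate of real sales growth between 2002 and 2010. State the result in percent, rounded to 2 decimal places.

Real sales 2002 = 6967.25 / 0.879 = 7926.34.
Real sales 2010 = 13516.65 / 1.242 = 10882.97.
Real growth = 10882.97 / 7926.34 − 1 = 0.3730.

37.30%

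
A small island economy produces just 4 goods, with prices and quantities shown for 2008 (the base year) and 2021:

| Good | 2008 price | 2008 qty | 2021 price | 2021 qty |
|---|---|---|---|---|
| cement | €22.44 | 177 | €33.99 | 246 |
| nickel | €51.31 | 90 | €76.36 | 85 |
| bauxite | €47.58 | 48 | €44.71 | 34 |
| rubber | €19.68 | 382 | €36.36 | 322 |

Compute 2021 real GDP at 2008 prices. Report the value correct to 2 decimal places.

Real GDP 2021 = Σ (p_2008 × q_2021) = 22.44·246 + 51.31·85 + 47.58·34 + 19.68·322 = 17836.27.

€17836.27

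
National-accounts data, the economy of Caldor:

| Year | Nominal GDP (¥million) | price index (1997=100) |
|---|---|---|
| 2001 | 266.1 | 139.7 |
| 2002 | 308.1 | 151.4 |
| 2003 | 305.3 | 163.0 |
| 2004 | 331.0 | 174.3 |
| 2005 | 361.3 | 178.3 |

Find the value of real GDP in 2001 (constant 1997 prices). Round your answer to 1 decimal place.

¥190.5 million

Real GDP 2001 = 266.1 / 1.397 = 190.48.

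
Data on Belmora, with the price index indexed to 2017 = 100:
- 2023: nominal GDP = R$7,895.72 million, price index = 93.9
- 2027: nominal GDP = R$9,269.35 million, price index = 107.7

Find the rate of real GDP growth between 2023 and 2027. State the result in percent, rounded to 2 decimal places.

2.35%

Real GDP 2023 = 7895.72 / 0.939 = 8408.65.
Real GDP 2027 = 9269.35 / 1.077 = 8606.64.
Real growth = 8606.64 / 8408.65 − 1 = 0.0235.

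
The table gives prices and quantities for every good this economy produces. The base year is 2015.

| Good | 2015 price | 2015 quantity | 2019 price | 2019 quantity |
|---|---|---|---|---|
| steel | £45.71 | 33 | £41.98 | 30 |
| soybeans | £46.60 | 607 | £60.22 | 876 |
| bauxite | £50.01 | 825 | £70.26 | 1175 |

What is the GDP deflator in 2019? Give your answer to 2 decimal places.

135.28

Nominal GDP 2019 = 41.98·30 + 60.22·876 + 70.26·1175 = 136567.62.
Real GDP 2019 (at 2015 prices) = 45.71·30 + 46.60·876 + 50.01·1175 = 100954.65.
Deflator = Nominal/Real × 100 = 136567.62/100954.65 × 100 = 135.276.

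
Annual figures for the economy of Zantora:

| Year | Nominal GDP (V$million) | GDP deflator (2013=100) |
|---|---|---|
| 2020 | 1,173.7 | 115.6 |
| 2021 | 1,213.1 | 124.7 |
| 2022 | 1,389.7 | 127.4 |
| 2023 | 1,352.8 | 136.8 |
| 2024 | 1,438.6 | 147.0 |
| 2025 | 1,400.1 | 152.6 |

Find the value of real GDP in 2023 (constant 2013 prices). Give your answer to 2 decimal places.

Real GDP 2023 = 1352.8 / 1.368 = 988.89.

V$988.89 million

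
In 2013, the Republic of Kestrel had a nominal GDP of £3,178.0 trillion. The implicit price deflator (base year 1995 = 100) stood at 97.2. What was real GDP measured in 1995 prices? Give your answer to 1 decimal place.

£3,269.5 trillion

Real GDP = Nominal / (implicit price deflator/100) = 3178.0 / 0.972 = 3269.55.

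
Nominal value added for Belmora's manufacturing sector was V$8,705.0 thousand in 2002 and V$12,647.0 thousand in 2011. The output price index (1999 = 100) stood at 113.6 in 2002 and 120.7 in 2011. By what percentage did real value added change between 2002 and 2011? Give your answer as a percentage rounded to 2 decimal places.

36.74%

Real value added 2002 = 8705.0 / 1.136 = 7662.85.
Real value added 2011 = 12647.0 / 1.207 = 10478.04.
Real growth = 10478.04 / 7662.85 − 1 = 0.3674.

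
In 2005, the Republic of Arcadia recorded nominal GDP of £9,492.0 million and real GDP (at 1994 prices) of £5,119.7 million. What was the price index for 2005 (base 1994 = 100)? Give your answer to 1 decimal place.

185.4

price index = (Nominal / Real) × 100 = 9492.0 / 5119.7 × 100 = 185.40.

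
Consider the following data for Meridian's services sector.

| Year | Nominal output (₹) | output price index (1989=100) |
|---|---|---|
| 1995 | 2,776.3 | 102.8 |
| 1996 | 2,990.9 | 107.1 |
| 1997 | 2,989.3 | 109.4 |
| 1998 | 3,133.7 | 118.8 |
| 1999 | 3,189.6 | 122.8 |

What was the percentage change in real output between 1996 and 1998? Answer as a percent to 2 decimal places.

-5.54%

Real output 1996 = 2990.9/1.071 = 2792.62.
Real output 1998 = 3133.7/1.188 = 2637.79.
Change = 2637.79/2792.62 − 1 = -0.0554.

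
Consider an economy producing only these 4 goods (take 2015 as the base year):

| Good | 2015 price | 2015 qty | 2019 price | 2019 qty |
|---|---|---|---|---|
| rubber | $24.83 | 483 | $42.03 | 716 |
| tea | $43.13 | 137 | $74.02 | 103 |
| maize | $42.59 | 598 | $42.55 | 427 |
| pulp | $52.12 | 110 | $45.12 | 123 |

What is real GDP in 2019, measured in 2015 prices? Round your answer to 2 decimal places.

$46817.36

Real GDP 2019 = Σ (p_2015 × q_2019) = 24.83·716 + 43.13·103 + 42.59·427 + 52.12·123 = 46817.36.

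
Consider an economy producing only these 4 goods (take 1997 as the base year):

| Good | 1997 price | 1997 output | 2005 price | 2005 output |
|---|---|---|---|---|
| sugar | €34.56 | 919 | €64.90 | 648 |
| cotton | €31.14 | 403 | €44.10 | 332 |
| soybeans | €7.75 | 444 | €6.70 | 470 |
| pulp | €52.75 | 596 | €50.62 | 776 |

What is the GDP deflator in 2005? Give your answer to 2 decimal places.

128.22

Nominal GDP 2005 = 64.90·648 + 44.10·332 + 6.70·470 + 50.62·776 = 99126.52.
Real GDP 2005 (at 1997 prices) = 34.56·648 + 31.14·332 + 7.75·470 + 52.75·776 = 77309.86.
Deflator = Nominal/Real × 100 = 99126.52/77309.86 × 100 = 128.220.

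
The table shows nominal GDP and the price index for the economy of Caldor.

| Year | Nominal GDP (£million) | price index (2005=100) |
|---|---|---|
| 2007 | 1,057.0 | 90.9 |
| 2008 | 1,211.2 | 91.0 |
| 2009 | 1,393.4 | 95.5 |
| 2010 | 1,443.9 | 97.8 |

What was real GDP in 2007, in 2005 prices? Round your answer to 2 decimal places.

Real GDP 2007 = 1057.0 / 0.909 = 1162.82.

£1,162.82 million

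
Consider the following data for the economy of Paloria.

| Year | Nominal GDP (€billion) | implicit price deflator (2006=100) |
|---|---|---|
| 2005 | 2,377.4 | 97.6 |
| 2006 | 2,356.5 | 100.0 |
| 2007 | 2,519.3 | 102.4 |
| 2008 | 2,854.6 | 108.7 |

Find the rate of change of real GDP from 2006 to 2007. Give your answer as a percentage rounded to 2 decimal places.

4.40%

Real GDP 2006 = 2356.5/1.000 = 2356.50.
Real GDP 2007 = 2519.3/1.024 = 2460.25.
Change = 2460.25/2356.50 − 1 = 0.0440.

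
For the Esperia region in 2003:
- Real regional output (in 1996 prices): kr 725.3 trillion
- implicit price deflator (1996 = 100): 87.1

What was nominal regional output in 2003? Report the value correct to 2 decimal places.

Nominal regional output = Real × (implicit price deflator/100) = 725.3 × 0.871 = 631.74.

kr 631.74 trillion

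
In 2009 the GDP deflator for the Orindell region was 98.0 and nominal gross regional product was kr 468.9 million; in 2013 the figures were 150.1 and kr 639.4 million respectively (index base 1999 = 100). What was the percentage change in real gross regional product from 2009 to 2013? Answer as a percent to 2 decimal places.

-10.97%

Deflate each year: 2009 → 468.9/0.980 = 478.47; 2013 → 639.4/1.501 = 425.98.
So real gross regional product changed by 425.98/478.47 − 1 = -0.1097, i.e. -10.97%.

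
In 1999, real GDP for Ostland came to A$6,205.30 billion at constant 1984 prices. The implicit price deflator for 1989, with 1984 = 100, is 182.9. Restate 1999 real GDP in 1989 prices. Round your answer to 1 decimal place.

A$11,349.5 billion

Real GDP in 1989 prices = Real GDP in 1984 prices × (P_1989/P_1984) = 6205.30 × 1.829 = 11349.49.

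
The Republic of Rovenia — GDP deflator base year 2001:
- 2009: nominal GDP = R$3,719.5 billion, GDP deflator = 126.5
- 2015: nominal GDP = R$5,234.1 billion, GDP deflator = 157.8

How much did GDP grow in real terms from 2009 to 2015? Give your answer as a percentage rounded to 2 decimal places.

Deflate each year: 2009 → 3719.5/1.265 = 2940.32; 2015 → 5234.1/1.578 = 3316.92.
So real GDP changed by 3316.92/2940.32 − 1 = 0.1281, i.e. 12.81%.

12.81%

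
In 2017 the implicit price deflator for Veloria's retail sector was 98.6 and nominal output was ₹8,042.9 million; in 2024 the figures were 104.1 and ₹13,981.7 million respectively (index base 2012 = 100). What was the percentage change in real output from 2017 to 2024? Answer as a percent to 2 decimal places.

64.65%

Real output 2017 = 8042.9 / 0.986 = 8157.10.
Real output 2024 = 13981.7 / 1.041 = 13431.03.
Real growth = 13431.03 / 8157.10 − 1 = 0.6465.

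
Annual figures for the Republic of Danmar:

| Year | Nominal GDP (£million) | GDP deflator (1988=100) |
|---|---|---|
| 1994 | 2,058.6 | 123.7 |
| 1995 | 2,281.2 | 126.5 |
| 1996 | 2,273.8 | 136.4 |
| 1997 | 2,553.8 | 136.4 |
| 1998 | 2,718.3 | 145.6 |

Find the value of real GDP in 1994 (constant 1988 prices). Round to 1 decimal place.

Real GDP 1994 = 2058.6 / 1.237 = 1664.19.

£1,664.2 million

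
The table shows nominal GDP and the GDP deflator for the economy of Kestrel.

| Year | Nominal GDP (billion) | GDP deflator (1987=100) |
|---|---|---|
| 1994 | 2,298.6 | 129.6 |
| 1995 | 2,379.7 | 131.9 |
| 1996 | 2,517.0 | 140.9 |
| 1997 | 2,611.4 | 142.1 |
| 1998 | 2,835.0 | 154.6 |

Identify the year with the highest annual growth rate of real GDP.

1997

1995: real = 2379.7/1.319 = 1804.17; growth vs 1994 (1773.61) = 1.72%.
1996: real = 2517.0/1.409 = 1786.37; growth vs 1995 (1804.17) = -0.99%.
1997: real = 2611.4/1.421 = 1837.72; growth vs 1996 (1786.37) = 2.87%.
1998: real = 2835.0/1.546 = 1833.76; growth vs 1997 (1837.72) = -0.22%.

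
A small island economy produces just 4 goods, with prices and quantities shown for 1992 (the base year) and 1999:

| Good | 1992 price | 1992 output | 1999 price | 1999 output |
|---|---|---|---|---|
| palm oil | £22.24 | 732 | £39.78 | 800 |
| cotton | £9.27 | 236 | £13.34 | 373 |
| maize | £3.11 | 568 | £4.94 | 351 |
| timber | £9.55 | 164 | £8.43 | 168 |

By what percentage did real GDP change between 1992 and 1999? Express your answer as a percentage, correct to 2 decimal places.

Real GDP 1992 = Nominal GDP 1992 = 22.24·732 + 9.27·236 + 3.11·568 + 9.55·164 = 21800.08.
Real GDP 1999 (at 1992 prices) = 22.24·800 + 9.27·373 + 3.11·351 + 9.55·168 = 23945.72.
Real growth = 23945.72/21800.08 − 1 = 0.0984.

9.84%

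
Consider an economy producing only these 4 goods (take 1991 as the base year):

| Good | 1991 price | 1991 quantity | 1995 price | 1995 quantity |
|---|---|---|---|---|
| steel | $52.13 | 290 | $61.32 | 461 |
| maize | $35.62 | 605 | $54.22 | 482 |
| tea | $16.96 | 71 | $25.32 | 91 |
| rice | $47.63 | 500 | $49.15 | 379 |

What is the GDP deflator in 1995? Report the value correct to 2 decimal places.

Nominal GDP 1995 = 61.32·461 + 54.22·482 + 25.32·91 + 49.15·379 = 75334.53.
Real GDP 1995 (at 1991 prices) = 52.13·461 + 35.62·482 + 16.96·91 + 47.63·379 = 60795.90.
Deflator = Nominal/Real × 100 = 75334.53/60795.90 × 100 = 123.914.

123.91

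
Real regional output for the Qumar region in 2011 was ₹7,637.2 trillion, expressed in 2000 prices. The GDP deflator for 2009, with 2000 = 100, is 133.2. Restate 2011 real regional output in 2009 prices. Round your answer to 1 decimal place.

₹10,172.8 trillion

Real regional output in 2009 prices = Real regional output in 2000 prices × (P_2009/P_2000) = 7637.2 × 1.332 = 10172.75.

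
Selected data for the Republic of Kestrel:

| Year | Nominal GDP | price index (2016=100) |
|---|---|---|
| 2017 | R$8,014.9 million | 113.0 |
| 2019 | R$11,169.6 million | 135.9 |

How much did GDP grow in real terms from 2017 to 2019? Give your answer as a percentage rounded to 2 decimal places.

Real GDP 2017 = 8014.9 / 1.130 = 7092.83.
Real GDP 2019 = 11169.6 / 1.359 = 8218.98.
Real growth = 8218.98 / 7092.83 − 1 = 0.1588.

15.88%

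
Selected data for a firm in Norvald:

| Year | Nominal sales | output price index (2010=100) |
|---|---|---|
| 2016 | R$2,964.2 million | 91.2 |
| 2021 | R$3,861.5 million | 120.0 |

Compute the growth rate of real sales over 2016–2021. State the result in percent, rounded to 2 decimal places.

Real sales 2016 = 2964.2 / 0.912 = 3250.22.
Real sales 2021 = 3861.5 / 1.200 = 3217.92.
Real growth = 3217.92 / 3250.22 − 1 = -0.0099.

-0.99%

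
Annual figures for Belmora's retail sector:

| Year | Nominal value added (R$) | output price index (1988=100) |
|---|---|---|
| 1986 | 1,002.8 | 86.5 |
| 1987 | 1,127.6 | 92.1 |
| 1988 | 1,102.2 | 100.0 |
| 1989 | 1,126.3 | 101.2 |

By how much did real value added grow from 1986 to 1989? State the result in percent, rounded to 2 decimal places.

-4.00%

Real value added 1986 = 1002.8/0.865 = 1159.31.
Real value added 1989 = 1126.3/1.012 = 1112.94.
Change = 1112.94/1159.31 − 1 = -0.0400.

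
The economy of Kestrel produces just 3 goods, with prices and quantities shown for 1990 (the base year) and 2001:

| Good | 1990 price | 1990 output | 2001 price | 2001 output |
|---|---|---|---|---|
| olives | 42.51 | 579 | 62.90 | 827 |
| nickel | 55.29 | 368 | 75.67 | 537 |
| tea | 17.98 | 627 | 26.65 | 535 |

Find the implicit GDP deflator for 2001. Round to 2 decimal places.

Nominal GDP 2001 = 62.90·827 + 75.67·537 + 26.65·535 = 106910.84.
Real GDP 2001 (at 1990 prices) = 42.51·827 + 55.29·537 + 17.98·535 = 74465.80.
Deflator = Nominal/Real × 100 = 106910.84/74465.80 × 100 = 143.570.

143.57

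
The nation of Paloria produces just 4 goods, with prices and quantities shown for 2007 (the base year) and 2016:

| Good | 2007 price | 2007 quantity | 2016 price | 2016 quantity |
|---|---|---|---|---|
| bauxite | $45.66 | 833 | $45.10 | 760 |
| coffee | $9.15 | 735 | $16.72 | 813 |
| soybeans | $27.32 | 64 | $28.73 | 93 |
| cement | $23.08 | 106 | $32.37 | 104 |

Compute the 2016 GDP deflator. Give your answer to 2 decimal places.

114.50

Nominal GDP 2016 = 45.10·760 + 16.72·813 + 28.73·93 + 32.37·104 = 53907.73.
Real GDP 2016 (at 2007 prices) = 45.66·760 + 9.15·813 + 27.32·93 + 23.08·104 = 47081.63.
Deflator = Nominal/Real × 100 = 53907.73/47081.63 × 100 = 114.498.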